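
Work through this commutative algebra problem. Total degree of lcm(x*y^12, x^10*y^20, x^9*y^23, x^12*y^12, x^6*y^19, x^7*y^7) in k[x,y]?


lcm = componentwise max:
x: max(1,10,9,12,6,7)=12
y: max(12,20,23,12,19,7)=23
Total=12+23=35


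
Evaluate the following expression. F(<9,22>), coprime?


gcd(9,22)=1 => F=ab-a-b=9*22-9-22=198-31=167


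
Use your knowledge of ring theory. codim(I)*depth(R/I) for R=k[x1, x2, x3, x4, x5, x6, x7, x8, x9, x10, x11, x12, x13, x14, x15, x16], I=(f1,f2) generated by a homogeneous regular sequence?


codim=2, depth=dim(R/I)=16-2=14
Product=2*14=28


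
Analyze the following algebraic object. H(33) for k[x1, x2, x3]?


C(d+n-1,n-1)=C(35,2)=595


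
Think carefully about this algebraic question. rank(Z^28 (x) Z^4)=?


rank(M(x)N) = rank(M)*rank(N)
28*4 = 112


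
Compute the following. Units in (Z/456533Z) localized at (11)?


Local ring = Z/1331Z.
phi(1331) = 11^2*(11-1) = 1210


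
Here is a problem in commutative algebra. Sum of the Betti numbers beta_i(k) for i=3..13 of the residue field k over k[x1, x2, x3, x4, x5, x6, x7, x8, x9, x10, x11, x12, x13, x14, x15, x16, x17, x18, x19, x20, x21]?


Koszul resolution: beta_i(k)=C(n,i), n=21
C(21,3)=1330, C(21,4)=5985, C(21,5)=20349, C(21,6)=54264, C(21,7)=116280, C(21,8)=203490, C(21,9)=293930, C(21,10)=352716, C(21,11)=352716, C(21,12)=293930, C(21,13)=203490
Sum=1898480


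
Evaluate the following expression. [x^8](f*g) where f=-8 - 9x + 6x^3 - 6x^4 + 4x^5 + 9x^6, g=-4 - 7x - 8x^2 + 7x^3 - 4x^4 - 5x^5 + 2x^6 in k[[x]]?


[x^8] = sum a_i*b_j, i+j=8
  6*-5=-30
  -6*-4=24
  4*7=28
  9*-8=-72
Sum=-50


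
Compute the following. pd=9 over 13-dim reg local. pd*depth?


pd+depth=13
depth=13-9=4
pd*depth=9*4=36


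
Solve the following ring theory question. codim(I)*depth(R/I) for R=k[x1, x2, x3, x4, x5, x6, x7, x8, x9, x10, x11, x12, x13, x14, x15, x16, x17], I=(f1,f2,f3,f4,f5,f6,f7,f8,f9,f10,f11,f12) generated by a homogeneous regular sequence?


codim=12, depth=dim(R/I)=17-12=5
Product=12*5=60


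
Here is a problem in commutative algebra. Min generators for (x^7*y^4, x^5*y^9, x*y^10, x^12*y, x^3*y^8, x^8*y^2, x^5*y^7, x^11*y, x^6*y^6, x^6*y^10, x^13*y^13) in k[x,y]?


Remove redundant (divisible by others).
x^6*y^10 redundant.
x^13*y^13 redundant.
x^5*y^9 redundant.
x^12*y redundant.
Min: x^11*y, x^8*y^2, x^7*y^4, x^6*y^6, x^5*y^7, x^3*y^8, x*y^10
Count=7


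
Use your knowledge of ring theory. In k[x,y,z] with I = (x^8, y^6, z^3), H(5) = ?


Need i<8, j<6, k<3 with i+j+k=5.
For each i, j ranges over max(0,5-i-2)..min(5,5-i):
  i=0: j in [3,5] -> 3
  i=1: j in [2,4] -> 3
  i=2: j in [1,3] -> 3
  i=3: j in [0,2] -> 3
  i=4: j in [0,1] -> 2
  i=5: j in [0,0] -> 1
H(5) = 3+3+3+3+2+1 = 15


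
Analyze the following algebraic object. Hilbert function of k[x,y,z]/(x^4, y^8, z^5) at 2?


Need i<4, j<8, k<5 with i+j+k=2.
For each i, j ranges over max(0,2-i-4)..min(7,2-i):
  i=0: j in [0,2] -> 3
  i=1: j in [0,1] -> 2
  i=2: j in [0,0] -> 1
H(2) = 3+2+1 = 6


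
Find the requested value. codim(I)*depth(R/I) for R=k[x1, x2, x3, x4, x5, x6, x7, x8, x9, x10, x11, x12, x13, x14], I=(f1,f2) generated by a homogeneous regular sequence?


codim=2, depth=dim(R/I)=14-2=12
Product=2*12=24


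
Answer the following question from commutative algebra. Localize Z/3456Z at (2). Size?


2-primary part: 3456=2^7*27
Size=2^7=128


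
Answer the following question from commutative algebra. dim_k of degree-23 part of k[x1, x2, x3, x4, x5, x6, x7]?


C(d+n-1,n-1)=C(29,6)=475020


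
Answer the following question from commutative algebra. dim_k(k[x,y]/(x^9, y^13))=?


Basis: x^i*y^j, i<9, j<13
9*13=117


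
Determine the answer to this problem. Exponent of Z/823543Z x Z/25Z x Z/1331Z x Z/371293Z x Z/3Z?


Exponent = lcm of the cyclic orders; pairwise coprime => product.
7^7*5^2*11^3*13^5*3^1=823543*25*1331*371293*3=30524064353457675


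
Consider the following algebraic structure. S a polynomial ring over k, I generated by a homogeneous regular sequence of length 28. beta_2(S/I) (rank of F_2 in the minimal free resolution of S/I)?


Regular sequence => Koszul complex is the minimal free resolution.
Syz_1 minimally generated by Koszul relations f_i*e_j - f_j*e_i (i<j): mu(Syz_1) = beta_2 = C(m,2) = m(m-1)/2
m=28
28*27/2 = 378


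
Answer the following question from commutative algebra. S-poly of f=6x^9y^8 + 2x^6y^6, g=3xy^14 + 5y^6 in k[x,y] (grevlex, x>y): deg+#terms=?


LT(f)=6x^9y^8, LT(g)=3xy^14
lcm(LM)=x^9y^14
S(f,g) (scaled by 18 to clear denominators) = 3y^6*f - 6x^8*g = 6x^6y^12 - 30x^8y^6
2 terms, deg 18.
18+2=20


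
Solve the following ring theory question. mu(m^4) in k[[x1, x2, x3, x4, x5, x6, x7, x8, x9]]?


C(n+d-1,d)=C(12,4)=495


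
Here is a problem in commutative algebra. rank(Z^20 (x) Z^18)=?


rank(M(x)N) = rank(M)*rank(N)
20*18 = 360


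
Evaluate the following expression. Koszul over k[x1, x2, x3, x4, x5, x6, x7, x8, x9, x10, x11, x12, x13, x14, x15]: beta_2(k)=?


C(n,i)=C(15,2)=105


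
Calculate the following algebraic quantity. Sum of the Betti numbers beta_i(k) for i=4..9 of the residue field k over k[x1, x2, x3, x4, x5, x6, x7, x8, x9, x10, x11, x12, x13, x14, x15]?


Koszul resolution: beta_i(k)=C(n,i), n=15
C(15,4)=1365, C(15,5)=3003, C(15,6)=5005, C(15,7)=6435, C(15,8)=6435, C(15,9)=5005
Sum=27248


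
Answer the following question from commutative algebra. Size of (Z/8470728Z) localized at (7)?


7-primary part: 8470728=7^6*72
Size=7^6=117649


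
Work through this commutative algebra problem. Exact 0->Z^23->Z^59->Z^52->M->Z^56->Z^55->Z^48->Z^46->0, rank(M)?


Alt sum=0:
(-1)^0*23 + (-1)^1*59 + (-1)^2*52 + (-1)^3*? + (-1)^4*56 + (-1)^5*55 + (-1)^6*48 + (-1)^7*46=0
rank(M)=19


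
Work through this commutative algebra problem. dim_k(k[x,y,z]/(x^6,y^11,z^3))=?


Basis: x^iy^jz^k, i<6,j<11,k<3
6*11*3=198


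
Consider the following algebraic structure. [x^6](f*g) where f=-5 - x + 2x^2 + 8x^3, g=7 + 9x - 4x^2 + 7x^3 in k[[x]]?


[x^6] = sum a_i*b_j, i+j=6
  8*7=56
Sum=56


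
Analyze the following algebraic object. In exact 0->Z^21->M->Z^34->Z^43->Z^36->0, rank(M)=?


Alt sum=0:
(-1)^0*21 + (-1)^1*? + (-1)^2*34 + (-1)^3*43 + (-1)^4*36=0
rank(M)=48


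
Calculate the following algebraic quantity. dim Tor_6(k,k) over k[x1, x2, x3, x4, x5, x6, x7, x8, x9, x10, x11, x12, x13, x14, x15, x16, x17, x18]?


Koszul: C(n,i)=C(18,6)=18564


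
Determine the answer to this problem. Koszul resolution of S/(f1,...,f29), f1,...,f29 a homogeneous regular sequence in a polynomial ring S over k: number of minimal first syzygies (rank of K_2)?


Regular sequence => Koszul complex is the minimal free resolution.
Syz_1 minimally generated by Koszul relations f_i*e_j - f_j*e_i (i<j): mu(Syz_1) = beta_2 = C(m,2) = m(m-1)/2
m=29
29*28/2 = 406


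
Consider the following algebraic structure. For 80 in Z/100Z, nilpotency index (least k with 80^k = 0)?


80^k mod 100:
k=1: 80
k=2: 0
First zero at k = 2


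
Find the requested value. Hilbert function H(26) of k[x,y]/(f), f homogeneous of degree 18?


H(t)=d for t>=d-1.
d=18, t=26
H(26)=18


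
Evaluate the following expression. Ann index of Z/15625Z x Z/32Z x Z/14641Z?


Exponent = lcm of the cyclic orders; pairwise coprime => product.
5^6*2^5*11^4=15625*32*14641=7320500000


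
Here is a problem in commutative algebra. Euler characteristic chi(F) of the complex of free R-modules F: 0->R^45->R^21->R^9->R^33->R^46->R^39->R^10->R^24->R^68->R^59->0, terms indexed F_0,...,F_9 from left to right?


chi = sum (-1)^i * rank:
(-1)^0*45=45
(-1)^1*21=-21
(-1)^2*9=9
(-1)^3*33=-33
(-1)^4*46=46
(-1)^5*39=-39
(-1)^6*10=10
(-1)^7*24=-24
(-1)^8*68=68
(-1)^9*59=-59
chi=2


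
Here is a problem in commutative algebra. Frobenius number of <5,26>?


gcd(5,26)=1 => F=ab-a-b=5*26-5-26=130-31=99


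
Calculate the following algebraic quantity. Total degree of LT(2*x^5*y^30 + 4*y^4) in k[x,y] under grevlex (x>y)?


LT: 2*x^5*y^30
deg_x=5, deg_y=30
Total=5+30=35


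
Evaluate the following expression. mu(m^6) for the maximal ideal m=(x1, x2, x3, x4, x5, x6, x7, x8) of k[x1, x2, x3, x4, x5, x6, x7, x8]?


Graded Nakayama: mu(m^d) = dim_k (m^d/m^(d+1)) = #degree-6 monomials in 8 vars
C(n+d-1,d)=C(13,6)=1716


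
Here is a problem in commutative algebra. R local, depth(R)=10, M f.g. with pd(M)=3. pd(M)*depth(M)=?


pd+depth=10
depth=10-3=7
pd*depth=3*7=21


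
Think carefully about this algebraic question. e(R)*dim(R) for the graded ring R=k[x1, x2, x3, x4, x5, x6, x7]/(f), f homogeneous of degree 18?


e(R)=deg(f)=18, dim(R)=7-1=6
e*dim=18*6=108


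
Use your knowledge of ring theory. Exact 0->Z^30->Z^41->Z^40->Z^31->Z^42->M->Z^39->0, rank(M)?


Alt sum=0:
(-1)^0*30 + (-1)^1*41 + (-1)^2*40 + (-1)^3*31 + (-1)^4*42 + (-1)^5*? + (-1)^6*39=0
rank(M)=79


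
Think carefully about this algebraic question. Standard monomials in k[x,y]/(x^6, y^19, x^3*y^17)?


k[x,y]/I, I = (x^6, y^19, x^3*y^17)
Rect: 6x19=114. Corner: (6-3)x(19-17)=6.
dim = 114-6 = 108


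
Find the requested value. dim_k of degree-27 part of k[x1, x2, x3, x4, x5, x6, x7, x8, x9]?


C(d+n-1,n-1)=C(35,8)=23535820


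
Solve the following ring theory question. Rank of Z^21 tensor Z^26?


rank(M(x)N) = rank(M)*rank(N)
21*26 = 546


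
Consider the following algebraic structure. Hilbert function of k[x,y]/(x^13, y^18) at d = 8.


k[x,y], I = (x^13, y^18), d = 8
Need i < 13 and d-i < 18.
Range: 0 <= i <= 8.
H(8) = 9


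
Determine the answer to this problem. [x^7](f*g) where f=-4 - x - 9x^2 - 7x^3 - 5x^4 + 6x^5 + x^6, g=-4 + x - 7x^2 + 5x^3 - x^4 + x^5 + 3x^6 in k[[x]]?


[x^7] = sum a_i*b_j, i+j=7
  -1*3=-3
  -9*1=-9
  -7*-1=7
  -5*5=-25
  6*-7=-42
  1*1=1
Sum=-71


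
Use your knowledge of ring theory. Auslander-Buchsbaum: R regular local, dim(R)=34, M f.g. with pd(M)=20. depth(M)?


pd+depth=depth(R)=34
depth=34-20=14


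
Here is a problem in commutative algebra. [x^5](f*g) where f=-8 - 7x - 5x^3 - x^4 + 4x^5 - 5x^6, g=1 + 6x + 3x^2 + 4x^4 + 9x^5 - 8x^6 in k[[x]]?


[x^5] = sum a_i*b_j, i+j=5
  -8*9=-72
  -7*4=-28
  -5*3=-15
  -1*6=-6
  4*1=4
Sum=-117


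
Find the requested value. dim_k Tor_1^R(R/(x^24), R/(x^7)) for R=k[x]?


Tor_1(R/I,R/J)=(I cap J)/IJ=(x^24)/(x^31)
dim=31-24=min(24,7)=7


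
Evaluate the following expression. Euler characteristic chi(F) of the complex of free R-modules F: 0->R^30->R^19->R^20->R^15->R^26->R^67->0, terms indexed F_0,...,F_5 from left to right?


chi = sum (-1)^i * rank:
(-1)^0*30=30
(-1)^1*19=-19
(-1)^2*20=20
(-1)^3*15=-15
(-1)^4*26=26
(-1)^5*67=-67
chi=-25


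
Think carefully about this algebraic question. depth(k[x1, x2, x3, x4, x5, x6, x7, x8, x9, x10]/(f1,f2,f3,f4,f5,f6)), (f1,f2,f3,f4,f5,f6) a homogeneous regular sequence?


depth(R)=10
depth(R/I)=10-6=4


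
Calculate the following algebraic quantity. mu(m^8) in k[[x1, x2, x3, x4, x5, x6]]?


C(n+d-1,d)=C(13,8)=1287


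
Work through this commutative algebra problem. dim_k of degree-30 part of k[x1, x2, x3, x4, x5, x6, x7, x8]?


C(d+n-1,n-1)=C(37,7)=10295472


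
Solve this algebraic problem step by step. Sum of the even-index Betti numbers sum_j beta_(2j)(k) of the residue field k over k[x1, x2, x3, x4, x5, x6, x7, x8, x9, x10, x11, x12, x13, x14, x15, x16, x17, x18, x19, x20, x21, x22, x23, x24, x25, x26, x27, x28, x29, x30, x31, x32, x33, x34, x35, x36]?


Koszul resolution: beta_i(k)=C(n,i), n=36
sum_even C(36,i) = 2^(n-1) = 2^35 = 34359738368


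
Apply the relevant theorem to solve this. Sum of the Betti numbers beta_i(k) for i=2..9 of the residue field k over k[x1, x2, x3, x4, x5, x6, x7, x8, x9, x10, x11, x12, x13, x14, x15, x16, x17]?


Koszul resolution: beta_i(k)=C(n,i), n=17
C(17,2)=136, C(17,3)=680, C(17,4)=2380, C(17,5)=6188, C(17,6)=12376, C(17,7)=19448, C(17,8)=24310, C(17,9)=24310
Sum=89828


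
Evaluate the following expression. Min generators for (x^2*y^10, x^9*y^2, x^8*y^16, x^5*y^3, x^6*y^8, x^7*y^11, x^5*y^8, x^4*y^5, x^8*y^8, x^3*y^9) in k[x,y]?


Remove redundant (divisible by others).
x^7*y^11 redundant.
x^8*y^16 redundant.
x^5*y^8 redundant.
x^6*y^8 redundant.
x^8*y^8 redundant.
Min: x^9*y^2, x^5*y^3, x^4*y^5, x^3*y^9, x^2*y^10
Count=5


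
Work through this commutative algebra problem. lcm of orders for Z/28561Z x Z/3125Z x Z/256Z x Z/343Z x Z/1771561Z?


Exponent = lcm of the cyclic orders; pairwise coprime => product.
13^4*5^5*2^8*7^3*11^6=28561*3125*256*343*1771561=13883968741042400000


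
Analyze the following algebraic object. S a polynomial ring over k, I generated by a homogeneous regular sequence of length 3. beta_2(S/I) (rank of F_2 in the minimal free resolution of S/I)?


Regular sequence => Koszul complex is the minimal free resolution.
Syz_1 minimally generated by Koszul relations f_i*e_j - f_j*e_i (i<j): mu(Syz_1) = beta_2 = C(m,2) = m(m-1)/2
m=3
3*2/2 = 3


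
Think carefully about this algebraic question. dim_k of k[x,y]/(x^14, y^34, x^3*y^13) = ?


k[x,y]/I, I = (x^14, y^34, x^3*y^13)
Rect: 14x34=476. Corner: (14-3)x(34-13)=231.
dim = 476-231 = 245


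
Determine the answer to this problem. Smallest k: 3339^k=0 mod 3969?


3339^k mod 3969:
k=1: 3339
k=2: 0
First zero at k = 2


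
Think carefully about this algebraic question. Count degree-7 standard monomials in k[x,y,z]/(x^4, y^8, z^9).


Need i<4, j<8, k<9 with i+j+k=7.
For each i, j ranges over max(0,7-i-8)..min(7,7-i):
  i=0: j in [0,7] -> 8
  i=1: j in [0,6] -> 7
  i=2: j in [0,5] -> 6
  i=3: j in [0,4] -> 5
H(7) = 8+7+6+5 = 26


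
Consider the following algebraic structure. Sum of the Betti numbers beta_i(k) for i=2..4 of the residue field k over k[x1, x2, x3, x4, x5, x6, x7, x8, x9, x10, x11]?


Koszul resolution: beta_i(k)=C(n,i), n=11
C(11,2)=55, C(11,3)=165, C(11,4)=330
Sum=550


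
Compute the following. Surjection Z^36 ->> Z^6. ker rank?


rank(ker) = 36-6 = 30


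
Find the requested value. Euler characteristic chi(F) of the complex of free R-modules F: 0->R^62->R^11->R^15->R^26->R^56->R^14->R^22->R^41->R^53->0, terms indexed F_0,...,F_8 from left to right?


chi = sum (-1)^i * rank:
(-1)^0*62=62
(-1)^1*11=-11
(-1)^2*15=15
(-1)^3*26=-26
(-1)^4*56=56
(-1)^5*14=-14
(-1)^6*22=22
(-1)^7*41=-41
(-1)^8*53=53
chi=116


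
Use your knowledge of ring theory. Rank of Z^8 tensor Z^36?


rank(M(x)N) = rank(M)*rank(N)
8*36 = 288


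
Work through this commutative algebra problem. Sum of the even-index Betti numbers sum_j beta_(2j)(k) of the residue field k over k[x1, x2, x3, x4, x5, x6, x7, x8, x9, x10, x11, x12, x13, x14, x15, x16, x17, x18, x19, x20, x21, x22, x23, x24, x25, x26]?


Koszul resolution: beta_i(k)=C(n,i), n=26
sum_even C(26,i) = 2^(n-1) = 2^25 = 33554432


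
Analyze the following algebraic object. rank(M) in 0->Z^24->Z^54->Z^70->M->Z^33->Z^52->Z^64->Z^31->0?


Alt sum=0:
(-1)^0*24 + (-1)^1*54 + (-1)^2*70 + (-1)^3*? + (-1)^4*33 + (-1)^5*52 + (-1)^6*64 + (-1)^7*31=0
rank(M)=54


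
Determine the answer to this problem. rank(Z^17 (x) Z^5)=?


rank(M(x)N) = rank(M)*rank(N)
17*5 = 85


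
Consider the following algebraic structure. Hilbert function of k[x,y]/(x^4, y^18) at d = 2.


k[x,y], I = (x^4, y^18), d = 2
Need i < 4 and d-i < 18.
Range: 0 <= i <= 2.
H(2) = 3


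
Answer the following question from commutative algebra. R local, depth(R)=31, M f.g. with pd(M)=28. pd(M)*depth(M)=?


pd+depth=31
depth=31-28=3
pd*depth=28*3=84


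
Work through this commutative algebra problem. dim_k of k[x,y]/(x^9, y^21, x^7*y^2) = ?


k[x,y]/I, I = (x^9, y^21, x^7*y^2)
Rect: 9x21=189. Corner: (9-7)x(21-2)=38.
dim = 189-38 = 151


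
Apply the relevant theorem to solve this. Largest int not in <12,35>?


gcd(12,35)=1 => F=ab-a-b=12*35-12-35=420-47=373


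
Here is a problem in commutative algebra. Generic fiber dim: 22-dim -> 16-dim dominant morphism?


dim(fiber)=dim(X)-dim(Y)=22-16=6


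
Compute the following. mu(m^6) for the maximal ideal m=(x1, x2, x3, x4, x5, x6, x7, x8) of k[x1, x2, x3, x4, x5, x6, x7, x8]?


Graded Nakayama: mu(m^d) = dim_k (m^d/m^(d+1)) = #degree-6 monomials in 8 vars
C(n+d-1,d)=C(13,6)=1716


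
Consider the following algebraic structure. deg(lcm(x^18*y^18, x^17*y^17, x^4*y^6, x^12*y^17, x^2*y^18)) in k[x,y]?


lcm = componentwise max:
x: max(18,17,4,12,2)=18
y: max(18,17,6,17,18)=18
Total=18+18=36


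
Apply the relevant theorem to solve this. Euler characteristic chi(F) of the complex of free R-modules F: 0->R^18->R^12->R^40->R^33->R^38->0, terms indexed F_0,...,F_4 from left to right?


chi = sum (-1)^i * rank:
(-1)^0*18=18
(-1)^1*12=-12
(-1)^2*40=40
(-1)^3*33=-33
(-1)^4*38=38
chi=51


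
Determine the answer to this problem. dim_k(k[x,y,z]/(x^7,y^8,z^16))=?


Basis: x^iy^jz^k, i<7,j<8,k<16
7*8*16=896


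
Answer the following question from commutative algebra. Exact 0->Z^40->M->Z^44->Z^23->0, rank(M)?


Alt sum=0:
(-1)^0*40 + (-1)^1*? + (-1)^2*44 + (-1)^3*23=0
rank(M)=61


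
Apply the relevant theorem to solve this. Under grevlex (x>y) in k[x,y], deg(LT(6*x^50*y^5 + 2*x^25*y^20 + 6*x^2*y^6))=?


LT: 6*x^50*y^5
deg_x=50, deg_y=5
Total=50+5=55


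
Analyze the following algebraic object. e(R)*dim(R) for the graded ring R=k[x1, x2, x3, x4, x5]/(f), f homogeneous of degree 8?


e(R)=deg(f)=8, dim(R)=5-1=4
e*dim=8*4=32


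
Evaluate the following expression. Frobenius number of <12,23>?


gcd(12,23)=1 => F=ab-a-b=12*23-12-23=276-35=241


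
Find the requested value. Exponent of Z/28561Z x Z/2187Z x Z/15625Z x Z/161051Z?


Exponent = lcm of the cyclic orders; pairwise coprime => product.
13^4*3^7*5^6*11^5=28561*2187*15625*161051=157183025550890625


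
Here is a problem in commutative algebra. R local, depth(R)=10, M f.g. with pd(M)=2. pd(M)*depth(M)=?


pd+depth=10
depth=10-2=8
pd*depth=2*8=16


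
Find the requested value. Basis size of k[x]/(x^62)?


Basis: 1,x,...,x^61
dim=62


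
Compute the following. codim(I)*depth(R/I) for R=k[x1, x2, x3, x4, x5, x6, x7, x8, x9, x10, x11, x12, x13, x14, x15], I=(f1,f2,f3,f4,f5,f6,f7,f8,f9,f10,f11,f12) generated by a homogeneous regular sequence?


codim=12, depth=dim(R/I)=15-12=3
Product=12*3=36


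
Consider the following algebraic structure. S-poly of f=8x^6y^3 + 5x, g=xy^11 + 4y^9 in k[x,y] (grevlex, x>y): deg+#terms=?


LT(f)=8x^6y^3, LT(g)=xy^11
lcm(LM)=x^6y^11
S(f,g) (scaled by 8 to clear denominators) = y^8*f - 8x^5*g = -32x^5y^9 + 5xy^8
2 terms, deg 14.
14+2=16


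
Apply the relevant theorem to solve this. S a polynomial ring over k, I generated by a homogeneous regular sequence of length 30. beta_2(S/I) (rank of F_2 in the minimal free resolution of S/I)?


Regular sequence => Koszul complex is the minimal free resolution.
Syz_1 minimally generated by Koszul relations f_i*e_j - f_j*e_i (i<j): mu(Syz_1) = beta_2 = C(m,2) = m(m-1)/2
m=30
30*29/2 = 435


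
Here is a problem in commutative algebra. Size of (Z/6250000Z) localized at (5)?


5-primary part: 6250000=5^8*16
Size=5^8=390625


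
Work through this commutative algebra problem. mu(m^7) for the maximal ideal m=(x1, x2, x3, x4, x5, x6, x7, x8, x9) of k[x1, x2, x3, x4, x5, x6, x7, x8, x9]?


Graded Nakayama: mu(m^d) = dim_k (m^d/m^(d+1)) = #degree-7 monomials in 9 vars
C(n+d-1,d)=C(15,7)=6435


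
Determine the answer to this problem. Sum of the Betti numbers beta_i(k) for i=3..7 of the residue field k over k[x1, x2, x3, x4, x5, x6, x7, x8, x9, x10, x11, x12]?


Koszul resolution: beta_i(k)=C(n,i), n=12
C(12,3)=220, C(12,4)=495, C(12,5)=792, C(12,6)=924, C(12,7)=792
Sum=3223


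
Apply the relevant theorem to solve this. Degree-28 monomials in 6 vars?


C(d+n-1,n-1)=C(33,5)=237336


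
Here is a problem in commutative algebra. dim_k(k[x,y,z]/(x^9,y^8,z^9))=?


Basis: x^iy^jz^k, i<9,j<8,k<9
9*8*9=648


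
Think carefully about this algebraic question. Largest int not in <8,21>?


gcd(8,21)=1 => F=ab-a-b=8*21-8-21=168-29=139


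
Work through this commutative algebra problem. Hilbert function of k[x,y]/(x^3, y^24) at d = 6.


k[x,y], I = (x^3, y^24), d = 6
Need i < 3 and d-i < 24.
Range: 0 <= i <= 2.
H(6) = 3


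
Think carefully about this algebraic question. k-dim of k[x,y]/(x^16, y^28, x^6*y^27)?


k[x,y]/I, I = (x^16, y^28, x^6*y^27)
Rect: 16x28=448. Corner: (16-6)x(28-27)=10.
dim = 448-10 = 438


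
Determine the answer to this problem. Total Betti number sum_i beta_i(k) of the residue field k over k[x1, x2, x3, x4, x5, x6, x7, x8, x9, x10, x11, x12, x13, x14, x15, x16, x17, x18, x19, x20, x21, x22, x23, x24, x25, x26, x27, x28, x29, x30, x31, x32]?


Koszul resolution: beta_i(k)=C(n,i), n=32
sum_i C(32,i) = 2^32 = 4294967296


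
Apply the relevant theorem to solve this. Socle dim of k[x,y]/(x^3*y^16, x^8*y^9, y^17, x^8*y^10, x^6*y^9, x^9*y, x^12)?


Socle = ann(m) = span of standard monomials u with x*u, y*u in I (staircase corners).
Redundant generators: x^8*y^9, x^8*y^10
Minimal generators: x^12, x^9*y, x^6*y^9, x^3*y^16, y^17
Corners: x^2y^16, x^5y^15, x^8y^8, x^11
Socle dim=4


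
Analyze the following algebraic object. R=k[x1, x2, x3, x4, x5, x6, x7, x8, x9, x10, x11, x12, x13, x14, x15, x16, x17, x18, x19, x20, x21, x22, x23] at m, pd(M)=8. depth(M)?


pd+depth=depth(R)=23
depth=23-8=15


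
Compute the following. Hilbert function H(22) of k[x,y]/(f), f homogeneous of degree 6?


H(t)=d for t>=d-1.
d=6, t=22
H(22)=6


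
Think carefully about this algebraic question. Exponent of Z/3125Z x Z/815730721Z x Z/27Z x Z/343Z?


Exponent = lcm of the cyclic orders; pairwise coprime => product.
5^5*13^8*3^3*7^3=3125*815730721*27*343=23607756897440625


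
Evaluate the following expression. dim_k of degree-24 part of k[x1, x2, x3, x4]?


C(d+n-1,n-1)=C(27,3)=2925


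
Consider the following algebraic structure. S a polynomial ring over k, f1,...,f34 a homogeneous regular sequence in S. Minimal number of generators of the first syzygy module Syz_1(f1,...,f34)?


Regular sequence => Koszul complex is the minimal free resolution.
Syz_1 minimally generated by Koszul relations f_i*e_j - f_j*e_i (i<j): mu(Syz_1) = beta_2 = C(m,2) = m(m-1)/2
m=34
34*33/2 = 561


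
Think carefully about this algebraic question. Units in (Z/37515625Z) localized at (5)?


Local ring = Z/15625Z.
phi(15625) = 5^5*(5-1) = 12500


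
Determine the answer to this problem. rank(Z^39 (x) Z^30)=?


rank(M(x)N) = rank(M)*rank(N)
39*30 = 1170


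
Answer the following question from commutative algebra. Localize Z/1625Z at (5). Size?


5-primary part: 1625=5^3*13
Size=5^3=125


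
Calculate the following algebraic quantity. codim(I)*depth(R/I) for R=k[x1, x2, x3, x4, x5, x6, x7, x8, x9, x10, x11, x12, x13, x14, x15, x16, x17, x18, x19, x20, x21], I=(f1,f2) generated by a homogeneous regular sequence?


codim=2, depth=dim(R/I)=21-2=19
Product=2*19=38


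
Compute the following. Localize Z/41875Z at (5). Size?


5-primary part: 41875=5^4*67
Size=5^4=625


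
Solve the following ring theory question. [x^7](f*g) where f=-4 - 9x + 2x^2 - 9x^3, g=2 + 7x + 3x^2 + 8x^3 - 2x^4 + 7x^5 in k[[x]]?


[x^7] = sum a_i*b_j, i+j=7
  2*7=14
  -9*-2=18
Sum=32


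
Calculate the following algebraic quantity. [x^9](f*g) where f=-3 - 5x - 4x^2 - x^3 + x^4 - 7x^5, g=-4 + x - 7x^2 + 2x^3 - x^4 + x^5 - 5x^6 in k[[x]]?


[x^9] = sum a_i*b_j, i+j=9
  -1*-5=5
  1*1=1
  -7*-1=7
Sum=13


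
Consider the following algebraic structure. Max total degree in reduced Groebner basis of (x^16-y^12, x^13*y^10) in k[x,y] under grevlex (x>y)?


LT(f1)=x^16, LT(f2)=x^13y^10, lcm=x^16y^10
S(f1,f2) = y^10*f1 - x^3*f2 = -y^22
Reduced GB = {f1, f2, y^22}; degrees 16, 23, 22
Max = 23


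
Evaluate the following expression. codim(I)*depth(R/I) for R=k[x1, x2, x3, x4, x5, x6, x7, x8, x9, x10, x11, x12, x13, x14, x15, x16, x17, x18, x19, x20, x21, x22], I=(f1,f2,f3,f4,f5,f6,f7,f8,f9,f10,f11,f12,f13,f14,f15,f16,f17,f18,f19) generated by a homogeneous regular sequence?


codim=19, depth=dim(R/I)=22-19=3
Product=19*3=57


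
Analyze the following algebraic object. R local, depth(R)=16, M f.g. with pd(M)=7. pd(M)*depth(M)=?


pd+depth=16
depth=16-7=9
pd*depth=7*9=63


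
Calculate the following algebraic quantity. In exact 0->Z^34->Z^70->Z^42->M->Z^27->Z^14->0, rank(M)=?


Alt sum=0:
(-1)^0*34 + (-1)^1*70 + (-1)^2*42 + (-1)^3*? + (-1)^4*27 + (-1)^5*14=0
rank(M)=19


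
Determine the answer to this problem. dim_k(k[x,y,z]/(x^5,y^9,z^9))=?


Basis: x^iy^jz^k, i<5,j<9,k<9
5*9*9=405


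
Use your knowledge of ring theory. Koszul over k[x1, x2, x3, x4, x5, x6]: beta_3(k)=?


C(n,i)=C(6,3)=20


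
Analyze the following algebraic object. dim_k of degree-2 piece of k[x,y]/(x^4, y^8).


k[x,y], I = (x^4, y^8), d = 2
Need i < 4 and d-i < 8.
Range: 0 <= i <= 2.
H(2) = 3


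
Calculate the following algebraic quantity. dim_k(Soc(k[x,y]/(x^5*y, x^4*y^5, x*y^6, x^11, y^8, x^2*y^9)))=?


Socle = ann(m) = span of standard monomials u with x*u, y*u in I (staircase corners).
Redundant generators: x^2*y^9
Minimal generators: x^11, x^5*y, x^4*y^5, x*y^6, y^8
Corners: y^7, x^3y^5, x^4y^4, x^10
Socle dim=4


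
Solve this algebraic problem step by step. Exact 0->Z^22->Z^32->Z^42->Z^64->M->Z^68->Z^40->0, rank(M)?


Alt sum=0:
(-1)^0*22 + (-1)^1*32 + (-1)^2*42 + (-1)^3*64 + (-1)^4*? + (-1)^5*68 + (-1)^6*40=0
rank(M)=60


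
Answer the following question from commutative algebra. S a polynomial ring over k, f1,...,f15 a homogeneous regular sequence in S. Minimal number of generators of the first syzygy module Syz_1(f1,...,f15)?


Regular sequence => Koszul complex is the minimal free resolution.
Syz_1 minimally generated by Koszul relations f_i*e_j - f_j*e_i (i<j): mu(Syz_1) = beta_2 = C(m,2) = m(m-1)/2
m=15
15*14/2 = 105


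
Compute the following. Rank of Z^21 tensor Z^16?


rank(M(x)N) = rank(M)*rank(N)
21*16 = 336


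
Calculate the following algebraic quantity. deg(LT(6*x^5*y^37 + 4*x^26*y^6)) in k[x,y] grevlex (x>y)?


LT: 6*x^5*y^37
deg_x=5, deg_y=37
Total=5+37=42


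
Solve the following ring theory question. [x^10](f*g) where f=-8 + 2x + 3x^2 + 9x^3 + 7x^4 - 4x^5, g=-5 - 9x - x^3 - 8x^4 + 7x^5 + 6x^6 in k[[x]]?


[x^10] = sum a_i*b_j, i+j=10
  7*6=42
  -4*7=-28
Sum=14


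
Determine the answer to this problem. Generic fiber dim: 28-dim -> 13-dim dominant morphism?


dim(fiber)=dim(X)-dim(Y)=28-13=15


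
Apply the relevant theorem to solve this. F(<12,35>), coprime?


gcd(12,35)=1 => F=ab-a-b=12*35-12-35=420-47=373


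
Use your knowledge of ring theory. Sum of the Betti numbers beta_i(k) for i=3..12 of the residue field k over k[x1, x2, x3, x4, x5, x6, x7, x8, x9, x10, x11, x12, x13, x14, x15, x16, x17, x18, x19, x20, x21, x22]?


Koszul resolution: beta_i(k)=C(n,i), n=22
C(22,3)=1540, C(22,4)=7315, C(22,5)=26334, C(22,6)=74613, C(22,7)=170544, C(22,8)=319770, C(22,9)=497420, C(22,10)=646646, C(22,11)=705432, C(22,12)=646646
Sum=3096260


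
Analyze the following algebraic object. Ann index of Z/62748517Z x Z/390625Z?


Exponent = lcm of the cyclic orders; pairwise coprime => product.
13^7*5^8=62748517*390625=24511139453125


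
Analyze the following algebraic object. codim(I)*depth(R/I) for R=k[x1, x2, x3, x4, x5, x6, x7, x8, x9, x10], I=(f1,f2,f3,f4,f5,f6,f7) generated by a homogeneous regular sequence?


codim=7, depth=dim(R/I)=10-7=3
Product=7*3=21


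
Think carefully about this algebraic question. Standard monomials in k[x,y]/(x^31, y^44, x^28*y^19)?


k[x,y]/I, I = (x^31, y^44, x^28*y^19)
Rect: 31x44=1364. Corner: (31-28)x(44-19)=75.
dim = 1364-75 = 1289


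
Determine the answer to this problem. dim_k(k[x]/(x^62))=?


Basis: 1,x,...,x^61
dim=62


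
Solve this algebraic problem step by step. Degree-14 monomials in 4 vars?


C(d+n-1,n-1)=C(17,3)=680


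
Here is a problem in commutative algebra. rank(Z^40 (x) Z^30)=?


rank(M(x)N) = rank(M)*rank(N)
40*30 = 1200


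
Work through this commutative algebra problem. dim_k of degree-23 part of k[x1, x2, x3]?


C(d+n-1,n-1)=C(25,2)=300


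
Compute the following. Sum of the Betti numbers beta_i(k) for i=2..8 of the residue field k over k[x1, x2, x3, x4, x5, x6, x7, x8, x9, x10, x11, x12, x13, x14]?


Koszul resolution: beta_i(k)=C(n,i), n=14
C(14,2)=91, C(14,3)=364, C(14,4)=1001, C(14,5)=2002, C(14,6)=3003, C(14,7)=3432, C(14,8)=3003
Sum=12896


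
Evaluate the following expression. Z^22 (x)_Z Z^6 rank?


rank(M(x)N) = rank(M)*rank(N)
22*6 = 132


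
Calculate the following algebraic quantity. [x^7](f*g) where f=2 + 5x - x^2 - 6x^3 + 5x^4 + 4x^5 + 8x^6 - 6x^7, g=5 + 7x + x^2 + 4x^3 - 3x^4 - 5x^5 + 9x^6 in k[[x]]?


[x^7] = sum a_i*b_j, i+j=7
  5*9=45
  -1*-5=5
  -6*-3=18
  5*4=20
  4*1=4
  8*7=56
  -6*5=-30
Sum=118


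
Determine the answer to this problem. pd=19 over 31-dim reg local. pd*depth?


pd+depth=31
depth=31-19=12
pd*depth=19*12=228


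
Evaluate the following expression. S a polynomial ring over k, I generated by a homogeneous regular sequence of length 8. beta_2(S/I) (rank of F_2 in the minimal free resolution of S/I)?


Regular sequence => Koszul complex is the minimal free resolution.
Syz_1 minimally generated by Koszul relations f_i*e_j - f_j*e_i (i<j): mu(Syz_1) = beta_2 = C(m,2) = m(m-1)/2
m=8
8*7/2 = 28


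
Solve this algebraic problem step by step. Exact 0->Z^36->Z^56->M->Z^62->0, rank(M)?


Alt sum=0:
(-1)^0*36 + (-1)^1*56 + (-1)^2*? + (-1)^3*62=0
rank(M)=82


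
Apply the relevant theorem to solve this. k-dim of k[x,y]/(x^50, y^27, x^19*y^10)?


k[x,y]/I, I = (x^50, y^27, x^19*y^10)
Rect: 50x27=1350. Corner: (50-19)x(27-10)=527.
dim = 1350-527 = 823


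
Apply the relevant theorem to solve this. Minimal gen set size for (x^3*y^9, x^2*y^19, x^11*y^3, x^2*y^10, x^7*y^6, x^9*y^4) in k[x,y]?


Remove redundant (divisible by others).
x^2*y^19 redundant.
Min: x^11*y^3, x^9*y^4, x^7*y^6, x^3*y^9, x^2*y^10
Count=5


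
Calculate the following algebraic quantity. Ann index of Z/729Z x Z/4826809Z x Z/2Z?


Exponent = lcm of the cyclic orders; pairwise coprime => product.
3^6*13^6*2^1=729*4826809*2=7037487522


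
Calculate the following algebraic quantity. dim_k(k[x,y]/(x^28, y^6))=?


Basis: x^i*y^j, i<28, j<6
28*6=168


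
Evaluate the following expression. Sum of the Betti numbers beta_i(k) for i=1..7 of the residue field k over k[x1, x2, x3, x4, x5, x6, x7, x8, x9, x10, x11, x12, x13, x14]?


Koszul resolution: beta_i(k)=C(n,i), n=14
C(14,1)=14, C(14,2)=91, C(14,3)=364, C(14,4)=1001, C(14,5)=2002, C(14,6)=3003, C(14,7)=3432
Sum=9907


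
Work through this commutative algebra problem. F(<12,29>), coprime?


gcd(12,29)=1 => F=ab-a-b=12*29-12-29=348-41=307


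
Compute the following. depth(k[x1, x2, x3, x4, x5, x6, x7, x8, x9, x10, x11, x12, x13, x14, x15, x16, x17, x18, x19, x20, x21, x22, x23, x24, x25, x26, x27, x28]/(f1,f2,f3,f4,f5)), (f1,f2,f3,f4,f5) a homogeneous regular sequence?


depth(R)=28
depth(R/I)=28-5=23


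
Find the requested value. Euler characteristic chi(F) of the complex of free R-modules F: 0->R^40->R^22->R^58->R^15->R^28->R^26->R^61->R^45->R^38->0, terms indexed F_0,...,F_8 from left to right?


chi = sum (-1)^i * rank:
(-1)^0*40=40
(-1)^1*22=-22
(-1)^2*58=58
(-1)^3*15=-15
(-1)^4*28=28
(-1)^5*26=-26
(-1)^6*61=61
(-1)^7*45=-45
(-1)^8*38=38
chi=117


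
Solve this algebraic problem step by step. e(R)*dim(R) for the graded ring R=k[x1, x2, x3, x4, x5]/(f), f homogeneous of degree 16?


e(R)=deg(f)=16, dim(R)=5-1=4
e*dim=16*4=64


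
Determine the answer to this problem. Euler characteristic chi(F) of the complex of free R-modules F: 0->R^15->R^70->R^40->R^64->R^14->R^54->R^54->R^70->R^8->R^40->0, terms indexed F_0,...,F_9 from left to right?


chi = sum (-1)^i * rank:
(-1)^0*15=15
(-1)^1*70=-70
(-1)^2*40=40
(-1)^3*64=-64
(-1)^4*14=14
(-1)^5*54=-54
(-1)^6*54=54
(-1)^7*70=-70
(-1)^8*8=8
(-1)^9*40=-40
chi=-167


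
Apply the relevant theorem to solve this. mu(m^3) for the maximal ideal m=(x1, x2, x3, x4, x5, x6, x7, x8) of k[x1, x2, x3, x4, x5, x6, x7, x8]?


Graded Nakayama: mu(m^d) = dim_k (m^d/m^(d+1)) = #degree-3 monomials in 8 vars
C(n+d-1,d)=C(10,3)=120


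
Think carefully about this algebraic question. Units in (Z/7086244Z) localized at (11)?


Local ring = Z/1771561Z.
phi(1771561) = 11^5*(11-1) = 1610510


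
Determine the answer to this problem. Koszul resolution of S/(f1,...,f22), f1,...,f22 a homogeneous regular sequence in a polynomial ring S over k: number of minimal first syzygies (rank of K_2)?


Regular sequence => Koszul complex is the minimal free resolution.
Syz_1 minimally generated by Koszul relations f_i*e_j - f_j*e_i (i<j): mu(Syz_1) = beta_2 = C(m,2) = m(m-1)/2
m=22
22*21/2 = 231


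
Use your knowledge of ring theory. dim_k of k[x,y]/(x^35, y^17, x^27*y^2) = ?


k[x,y]/I, I = (x^35, y^17, x^27*y^2)
Rect: 35x17=595. Corner: (35-27)x(17-2)=120.
dim = 595-120 = 475


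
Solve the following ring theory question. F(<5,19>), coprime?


gcd(5,19)=1 => F=ab-a-b=5*19-5-19=95-24=71


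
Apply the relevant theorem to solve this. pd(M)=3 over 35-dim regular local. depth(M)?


pd+depth=depth(R)=35
depth=35-3=32


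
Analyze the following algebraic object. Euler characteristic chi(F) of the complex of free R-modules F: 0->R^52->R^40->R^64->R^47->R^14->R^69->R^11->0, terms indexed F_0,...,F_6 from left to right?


chi = sum (-1)^i * rank:
(-1)^0*52=52
(-1)^1*40=-40
(-1)^2*64=64
(-1)^3*47=-47
(-1)^4*14=14
(-1)^5*69=-69
(-1)^6*11=11
chi=-15


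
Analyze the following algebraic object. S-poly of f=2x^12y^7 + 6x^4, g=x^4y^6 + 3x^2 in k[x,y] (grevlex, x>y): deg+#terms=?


LT(f)=2x^12y^7, LT(g)=x^4y^6
lcm(LM)=x^12y^7
S(f,g) (scaled by 2 to clear denominators) = 1*f - 2x^8y*g = -6x^10y + 6x^4
2 terms, deg 11.
11+2=13


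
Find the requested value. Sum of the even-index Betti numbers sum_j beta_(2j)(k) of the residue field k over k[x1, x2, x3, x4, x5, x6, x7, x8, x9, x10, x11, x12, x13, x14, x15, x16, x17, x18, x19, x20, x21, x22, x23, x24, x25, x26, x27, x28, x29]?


Koszul resolution: beta_i(k)=C(n,i), n=29
sum_even C(29,i) = 2^(n-1) = 2^28 = 268435456


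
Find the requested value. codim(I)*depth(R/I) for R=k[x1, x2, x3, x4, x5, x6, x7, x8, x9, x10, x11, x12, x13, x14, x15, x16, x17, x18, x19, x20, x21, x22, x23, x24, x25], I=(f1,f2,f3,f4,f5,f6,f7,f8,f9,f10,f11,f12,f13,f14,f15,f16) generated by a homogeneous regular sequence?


codim=16, depth=dim(R/I)=25-16=9
Product=16*9=144


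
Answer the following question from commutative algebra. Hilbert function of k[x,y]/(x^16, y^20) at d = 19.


k[x,y], I = (x^16, y^20), d = 19
Need i < 16 and d-i < 20.
Range: 0 <= i <= 15.
H(19) = 16


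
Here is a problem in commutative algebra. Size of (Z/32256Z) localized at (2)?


2-primary part: 32256=2^9*63
Size=2^9=512


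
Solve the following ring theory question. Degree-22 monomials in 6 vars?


C(d+n-1,n-1)=C(27,5)=80730


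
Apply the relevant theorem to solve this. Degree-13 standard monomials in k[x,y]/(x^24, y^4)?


k[x,y], I = (x^24, y^4), d = 13
Need i < 24 and d-i < 4.
Range: 10 <= i <= 13.
H(13) = 4


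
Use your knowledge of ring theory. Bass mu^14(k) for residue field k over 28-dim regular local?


C(n,i)=C(28,14)=40116600


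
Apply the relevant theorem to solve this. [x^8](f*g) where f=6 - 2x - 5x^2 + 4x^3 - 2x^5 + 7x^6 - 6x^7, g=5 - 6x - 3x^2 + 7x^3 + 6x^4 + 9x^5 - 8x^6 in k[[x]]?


[x^8] = sum a_i*b_j, i+j=8
  -5*-8=40
  4*9=36
  -2*7=-14
  7*-3=-21
  -6*-6=36
Sum=77


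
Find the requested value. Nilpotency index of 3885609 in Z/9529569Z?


3885609^k mod 9529569:
k=1: 3885609
k=2: 3835818
k=3: 4787937
k=4: 7195797
k=5: 2722734
k=6: 0
First zero at k = 6


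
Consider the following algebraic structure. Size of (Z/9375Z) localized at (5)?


5-primary part: 9375=5^5*3
Size=5^5=3125


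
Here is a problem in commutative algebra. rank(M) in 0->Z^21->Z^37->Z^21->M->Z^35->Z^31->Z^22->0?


Alt sum=0:
(-1)^0*21 + (-1)^1*37 + (-1)^2*21 + (-1)^3*? + (-1)^4*35 + (-1)^5*31 + (-1)^6*22=0
rank(M)=31


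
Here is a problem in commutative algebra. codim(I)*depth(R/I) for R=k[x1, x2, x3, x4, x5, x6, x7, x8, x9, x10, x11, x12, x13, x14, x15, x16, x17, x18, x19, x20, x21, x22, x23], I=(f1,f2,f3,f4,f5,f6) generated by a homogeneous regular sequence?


codim=6, depth=dim(R/I)=23-6=17
Product=6*17=102


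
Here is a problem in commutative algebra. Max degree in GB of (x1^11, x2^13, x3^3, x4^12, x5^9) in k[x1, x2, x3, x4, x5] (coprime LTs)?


Pure powers, coprime LTs => already GB.
Degrees: 11, 13, 3, 12, 9
Max=13


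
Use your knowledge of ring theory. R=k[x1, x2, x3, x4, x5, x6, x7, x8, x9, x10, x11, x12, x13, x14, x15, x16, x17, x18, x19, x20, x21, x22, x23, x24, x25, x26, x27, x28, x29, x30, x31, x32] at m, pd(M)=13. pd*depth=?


pd+depth=32
depth=32-13=19
pd*depth=13*19=247


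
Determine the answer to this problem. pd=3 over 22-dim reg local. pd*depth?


pd+depth=22
depth=22-3=19
pd*depth=3*19=57


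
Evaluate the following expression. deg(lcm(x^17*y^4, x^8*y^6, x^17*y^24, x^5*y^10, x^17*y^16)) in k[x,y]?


lcm = componentwise max:
x: max(17,8,17,5,17)=17
y: max(4,6,24,10,16)=24
Total=17+24=41


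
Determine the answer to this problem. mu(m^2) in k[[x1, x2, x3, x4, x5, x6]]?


C(n+d-1,d)=C(7,2)=21


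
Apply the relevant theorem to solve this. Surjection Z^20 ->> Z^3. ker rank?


rank(ker) = 20-3 = 17


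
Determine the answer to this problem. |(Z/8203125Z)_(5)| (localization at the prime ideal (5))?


5-primary part: 8203125=5^8*21
Size=5^8=390625


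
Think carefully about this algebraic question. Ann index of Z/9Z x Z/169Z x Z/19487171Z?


Exponent = lcm of the cyclic orders; pairwise coprime => product.
3^2*13^2*11^7=9*169*19487171=29639987091


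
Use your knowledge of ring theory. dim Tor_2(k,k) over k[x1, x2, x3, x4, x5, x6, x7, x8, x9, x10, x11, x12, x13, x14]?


Koszul: C(n,i)=C(14,2)=91


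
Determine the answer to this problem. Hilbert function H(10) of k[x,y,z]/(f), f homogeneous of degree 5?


C(12,2)-C(7,2)=66-21=45


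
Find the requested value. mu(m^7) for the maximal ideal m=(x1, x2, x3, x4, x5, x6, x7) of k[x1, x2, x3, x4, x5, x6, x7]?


Graded Nakayama: mu(m^d) = dim_k (m^d/m^(d+1)) = #degree-7 monomials in 7 vars
C(n+d-1,d)=C(13,7)=1716


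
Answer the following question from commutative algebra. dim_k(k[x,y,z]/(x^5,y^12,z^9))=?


Basis: x^iy^jz^k, i<5,j<12,k<9
5*12*9=540


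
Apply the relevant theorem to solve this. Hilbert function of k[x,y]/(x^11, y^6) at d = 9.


k[x,y], I = (x^11, y^6), d = 9
Need i < 11 and d-i < 6.
Range: 4 <= i <= 9.
H(9) = 6


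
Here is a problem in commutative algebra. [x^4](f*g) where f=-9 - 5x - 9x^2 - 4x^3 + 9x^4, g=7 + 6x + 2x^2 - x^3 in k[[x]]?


[x^4] = sum a_i*b_j, i+j=4
  -5*-1=5
  -9*2=-18
  -4*6=-24
  9*7=63
Sum=26


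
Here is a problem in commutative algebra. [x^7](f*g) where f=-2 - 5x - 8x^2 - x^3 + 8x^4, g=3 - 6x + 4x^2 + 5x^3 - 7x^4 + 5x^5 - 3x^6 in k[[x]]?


[x^7] = sum a_i*b_j, i+j=7
  -5*-3=15
  -8*5=-40
  -1*-7=7
  8*5=40
Sum=22


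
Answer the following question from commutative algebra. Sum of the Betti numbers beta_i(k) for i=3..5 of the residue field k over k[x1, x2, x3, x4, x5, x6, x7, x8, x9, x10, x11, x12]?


Koszul resolution: beta_i(k)=C(n,i), n=12
C(12,3)=220, C(12,4)=495, C(12,5)=792
Sum=1507


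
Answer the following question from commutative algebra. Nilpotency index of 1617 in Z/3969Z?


1617^k mod 3969:
k=1: 1617
k=2: 3087
k=3: 2646
k=4: 0
First zero at k = 4
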